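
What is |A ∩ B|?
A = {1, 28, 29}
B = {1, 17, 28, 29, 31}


Set A = {1, 28, 29}
Set B = {1, 17, 28, 29, 31}
A ∩ B = {1, 28, 29}
|A ∩ B| = 3

3


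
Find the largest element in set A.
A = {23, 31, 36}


Set A = {23, 31, 36}
Elements in ascending order: 23, 31, 36
The largest element is 36.

36


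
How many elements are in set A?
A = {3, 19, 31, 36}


Set A = {3, 19, 31, 36}
Listing elements: 3, 19, 31, 36
Counting: 4 elements
|A| = 4

4


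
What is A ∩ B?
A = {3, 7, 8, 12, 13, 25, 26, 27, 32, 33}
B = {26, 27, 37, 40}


Set A = {3, 7, 8, 12, 13, 25, 26, 27, 32, 33}
Set B = {26, 27, 37, 40}
A ∩ B includes only elements in both sets.
Check each element of A against B:
3 ✗, 7 ✗, 8 ✗, 12 ✗, 13 ✗, 25 ✗, 26 ✓, 27 ✓, 32 ✗, 33 ✗
A ∩ B = {26, 27}

{26, 27}


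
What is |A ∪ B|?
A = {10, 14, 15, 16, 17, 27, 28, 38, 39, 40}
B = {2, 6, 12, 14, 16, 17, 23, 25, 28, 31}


Set A = {10, 14, 15, 16, 17, 27, 28, 38, 39, 40}, |A| = 10
Set B = {2, 6, 12, 14, 16, 17, 23, 25, 28, 31}, |B| = 10
A ∩ B = {14, 16, 17, 28}, |A ∩ B| = 4
|A ∪ B| = |A| + |B| - |A ∩ B| = 10 + 10 - 4 = 16

16


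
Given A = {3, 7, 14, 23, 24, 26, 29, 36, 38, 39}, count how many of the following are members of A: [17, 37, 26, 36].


Set A = {3, 7, 14, 23, 24, 26, 29, 36, 38, 39}
Candidates: [17, 37, 26, 36]
Check each candidate:
17 ∉ A, 37 ∉ A, 26 ∈ A, 36 ∈ A
Count of candidates in A: 2

2


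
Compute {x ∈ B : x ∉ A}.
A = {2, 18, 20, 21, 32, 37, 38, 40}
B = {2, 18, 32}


Set A = {2, 18, 20, 21, 32, 37, 38, 40}
Set B = {2, 18, 32}
Check each element of B against A:
2 ∈ A, 18 ∈ A, 32 ∈ A
Elements of B not in A: {}

{}


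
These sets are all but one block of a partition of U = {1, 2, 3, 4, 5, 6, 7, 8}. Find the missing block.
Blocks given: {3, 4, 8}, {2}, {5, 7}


U = {1, 2, 3, 4, 5, 6, 7, 8}
Shown blocks: {3, 4, 8}, {2}, {5, 7}
A partition's blocks are pairwise disjoint and cover U, so the missing block = U \ (union of shown blocks).
Union of shown blocks: {2, 3, 4, 5, 7, 8}
Missing block = U \ (union) = {1, 6}

{1, 6}


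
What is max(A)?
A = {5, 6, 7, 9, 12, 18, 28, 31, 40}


Set A = {5, 6, 7, 9, 12, 18, 28, 31, 40}
Elements in ascending order: 5, 6, 7, 9, 12, 18, 28, 31, 40
The largest element is 40.

40


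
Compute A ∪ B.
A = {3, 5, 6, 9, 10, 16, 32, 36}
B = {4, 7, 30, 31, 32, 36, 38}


Set A = {3, 5, 6, 9, 10, 16, 32, 36}
Set B = {4, 7, 30, 31, 32, 36, 38}
A ∪ B includes all elements in either set.
Elements from A: {3, 5, 6, 9, 10, 16, 32, 36}
Elements from B not already included: {4, 7, 30, 31, 38}
A ∪ B = {3, 4, 5, 6, 7, 9, 10, 16, 30, 31, 32, 36, 38}

{3, 4, 5, 6, 7, 9, 10, 16, 30, 31, 32, 36, 38}


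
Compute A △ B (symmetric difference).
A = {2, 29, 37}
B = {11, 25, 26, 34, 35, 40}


Set A = {2, 29, 37}
Set B = {11, 25, 26, 34, 35, 40}
A △ B = (A \ B) ∪ (B \ A)
Elements in A but not B: {2, 29, 37}
Elements in B but not A: {11, 25, 26, 34, 35, 40}
A △ B = {2, 11, 25, 26, 29, 34, 35, 37, 40}

{2, 11, 25, 26, 29, 34, 35, 37, 40}


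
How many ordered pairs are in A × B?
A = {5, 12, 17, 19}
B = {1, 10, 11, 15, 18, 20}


Set A = {5, 12, 17, 19} has 4 elements.
Set B = {1, 10, 11, 15, 18, 20} has 6 elements.
|A × B| = |A| × |B| = 4 × 6 = 24

24


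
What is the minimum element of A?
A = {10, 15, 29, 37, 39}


Set A = {10, 15, 29, 37, 39}
Elements in ascending order: 10, 15, 29, 37, 39
The smallest element is 10.

10


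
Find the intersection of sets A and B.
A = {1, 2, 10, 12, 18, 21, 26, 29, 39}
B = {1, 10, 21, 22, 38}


Set A = {1, 2, 10, 12, 18, 21, 26, 29, 39}
Set B = {1, 10, 21, 22, 38}
A ∩ B includes only elements in both sets.
Check each element of A against B:
1 ✓, 2 ✗, 10 ✓, 12 ✗, 18 ✗, 21 ✓, 26 ✗, 29 ✗, 39 ✗
A ∩ B = {1, 10, 21}

{1, 10, 21}


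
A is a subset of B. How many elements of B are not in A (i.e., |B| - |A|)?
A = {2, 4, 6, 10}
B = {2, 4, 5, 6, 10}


Set A = {2, 4, 6, 10}, |A| = 4
Set B = {2, 4, 5, 6, 10}, |B| = 5
Since A ⊆ B: B \ A = {5}
|B| - |A| = 5 - 4 = 1

1


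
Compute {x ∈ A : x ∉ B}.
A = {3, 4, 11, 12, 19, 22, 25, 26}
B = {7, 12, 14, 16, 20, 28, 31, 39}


Set A = {3, 4, 11, 12, 19, 22, 25, 26}
Set B = {7, 12, 14, 16, 20, 28, 31, 39}
Check each element of A against B:
3 ∉ B (include), 4 ∉ B (include), 11 ∉ B (include), 12 ∈ B, 19 ∉ B (include), 22 ∉ B (include), 25 ∉ B (include), 26 ∉ B (include)
Elements of A not in B: {3, 4, 11, 19, 22, 25, 26}

{3, 4, 11, 19, 22, 25, 26}


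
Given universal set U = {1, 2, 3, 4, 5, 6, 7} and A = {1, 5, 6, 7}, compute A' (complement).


Universal set U = {1, 2, 3, 4, 5, 6, 7}
Set A = {1, 5, 6, 7}
A' = U \ A = elements in U but not in A
Checking each element of U:
1 (in A, exclude), 2 (not in A, include), 3 (not in A, include), 4 (not in A, include), 5 (in A, exclude), 6 (in A, exclude), 7 (in A, exclude)
A' = {2, 3, 4}

{2, 3, 4}


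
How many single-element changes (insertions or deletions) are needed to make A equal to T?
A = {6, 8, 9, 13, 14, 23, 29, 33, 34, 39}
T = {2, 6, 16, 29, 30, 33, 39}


Set A = {6, 8, 9, 13, 14, 23, 29, 33, 34, 39}
Set T = {2, 6, 16, 29, 30, 33, 39}
Elements to remove from A (in A, not in T): {8, 9, 13, 14, 23, 34} → 6 removals
Elements to add to A (in T, not in A): {2, 16, 30} → 3 additions
Total edits = 6 + 3 = 9

9


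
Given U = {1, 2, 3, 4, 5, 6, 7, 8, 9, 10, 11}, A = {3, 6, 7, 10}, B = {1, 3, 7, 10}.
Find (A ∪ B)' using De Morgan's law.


U = {1, 2, 3, 4, 5, 6, 7, 8, 9, 10, 11}
A = {3, 6, 7, 10}, B = {1, 3, 7, 10}
A ∪ B = {1, 3, 6, 7, 10}
(A ∪ B)' = U \ (A ∪ B) = {2, 4, 5, 8, 9, 11}
Verification via A' ∩ B': A' = {1, 2, 4, 5, 8, 9, 11}, B' = {2, 4, 5, 6, 8, 9, 11}
A' ∩ B' = {2, 4, 5, 8, 9, 11} ✓

{2, 4, 5, 8, 9, 11}


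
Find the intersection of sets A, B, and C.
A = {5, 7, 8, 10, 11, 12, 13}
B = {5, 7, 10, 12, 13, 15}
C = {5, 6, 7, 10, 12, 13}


Set A = {5, 7, 8, 10, 11, 12, 13}
Set B = {5, 7, 10, 12, 13, 15}
Set C = {5, 6, 7, 10, 12, 13}
First, A ∩ B = {5, 7, 10, 12, 13}
Then, (A ∩ B) ∩ C = {5, 7, 10, 12, 13}

{5, 7, 10, 12, 13}


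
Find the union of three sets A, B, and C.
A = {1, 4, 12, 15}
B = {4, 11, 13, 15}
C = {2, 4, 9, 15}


Set A = {1, 4, 12, 15}
Set B = {4, 11, 13, 15}
Set C = {2, 4, 9, 15}
First, A ∪ B = {1, 4, 11, 12, 13, 15}
Then, (A ∪ B) ∪ C = {1, 2, 4, 9, 11, 12, 13, 15}

{1, 2, 4, 9, 11, 12, 13, 15}


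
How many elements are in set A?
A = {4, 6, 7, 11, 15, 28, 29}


Set A = {4, 6, 7, 11, 15, 28, 29}
Listing elements: 4, 6, 7, 11, 15, 28, 29
Counting: 7 elements
|A| = 7

7


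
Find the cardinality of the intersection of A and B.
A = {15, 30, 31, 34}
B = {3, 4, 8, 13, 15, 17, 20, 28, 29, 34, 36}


Set A = {15, 30, 31, 34}
Set B = {3, 4, 8, 13, 15, 17, 20, 28, 29, 34, 36}
A ∩ B = {15, 34}
|A ∩ B| = 2

2


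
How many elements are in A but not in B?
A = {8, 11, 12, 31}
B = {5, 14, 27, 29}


Set A = {8, 11, 12, 31}
Set B = {5, 14, 27, 29}
A \ B = {8, 11, 12, 31}
|A \ B| = 4

4


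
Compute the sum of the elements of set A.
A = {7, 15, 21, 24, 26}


Set A = {7, 15, 21, 24, 26}
Sum = 7 + 15 + 21 + 24 + 26 = 93

93


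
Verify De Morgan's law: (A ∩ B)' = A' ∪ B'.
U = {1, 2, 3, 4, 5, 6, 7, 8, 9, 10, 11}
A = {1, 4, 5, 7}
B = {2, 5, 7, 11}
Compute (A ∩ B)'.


U = {1, 2, 3, 4, 5, 6, 7, 8, 9, 10, 11}
A = {1, 4, 5, 7}, B = {2, 5, 7, 11}
A ∩ B = {5, 7}
(A ∩ B)' = U \ (A ∩ B) = {1, 2, 3, 4, 6, 8, 9, 10, 11}
Verification via A' ∪ B': A' = {2, 3, 6, 8, 9, 10, 11}, B' = {1, 3, 4, 6, 8, 9, 10}
A' ∪ B' = {1, 2, 3, 4, 6, 8, 9, 10, 11} ✓

{1, 2, 3, 4, 6, 8, 9, 10, 11}


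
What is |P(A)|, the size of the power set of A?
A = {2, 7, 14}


Set A = {2, 7, 14}
|A| = 3
The power set P(A) contains all subsets of A.
|P(A)| = 2^|A| = 2^3 = 8

8


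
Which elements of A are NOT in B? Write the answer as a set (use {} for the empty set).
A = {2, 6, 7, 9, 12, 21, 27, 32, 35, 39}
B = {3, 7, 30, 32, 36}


Set A = {2, 6, 7, 9, 12, 21, 27, 32, 35, 39}
Set B = {3, 7, 30, 32, 36}
Check each element of A against B:
2 ∉ B (include), 6 ∉ B (include), 7 ∈ B, 9 ∉ B (include), 12 ∉ B (include), 21 ∉ B (include), 27 ∉ B (include), 32 ∈ B, 35 ∉ B (include), 39 ∉ B (include)
Elements of A not in B: {2, 6, 9, 12, 21, 27, 35, 39}

{2, 6, 9, 12, 21, 27, 35, 39}


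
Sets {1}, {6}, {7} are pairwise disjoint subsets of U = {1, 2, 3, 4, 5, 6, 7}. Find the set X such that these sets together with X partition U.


U = {1, 2, 3, 4, 5, 6, 7}
Shown blocks: {1}, {6}, {7}
A partition's blocks are pairwise disjoint and cover U, so the missing block = U \ (union of shown blocks).
Union of shown blocks: {1, 6, 7}
Missing block = U \ (union) = {2, 3, 4, 5}

{2, 3, 4, 5}


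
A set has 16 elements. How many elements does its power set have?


The set has 16 elements.
The power set contains all possible subsets.
|P(A)| = 2^|A| = 2^16 = 65536

65536


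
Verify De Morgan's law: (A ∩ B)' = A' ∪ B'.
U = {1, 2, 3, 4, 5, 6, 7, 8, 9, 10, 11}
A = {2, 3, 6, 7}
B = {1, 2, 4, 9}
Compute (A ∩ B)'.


U = {1, 2, 3, 4, 5, 6, 7, 8, 9, 10, 11}
A = {2, 3, 6, 7}, B = {1, 2, 4, 9}
A ∩ B = {2}
(A ∩ B)' = U \ (A ∩ B) = {1, 3, 4, 5, 6, 7, 8, 9, 10, 11}
Verification via A' ∪ B': A' = {1, 4, 5, 8, 9, 10, 11}, B' = {3, 5, 6, 7, 8, 10, 11}
A' ∪ B' = {1, 3, 4, 5, 6, 7, 8, 9, 10, 11} ✓

{1, 3, 4, 5, 6, 7, 8, 9, 10, 11}


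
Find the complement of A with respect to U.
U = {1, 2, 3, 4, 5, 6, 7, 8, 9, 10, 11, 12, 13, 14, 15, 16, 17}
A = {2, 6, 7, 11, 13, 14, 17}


Universal set U = {1, 2, 3, 4, 5, 6, 7, 8, 9, 10, 11, 12, 13, 14, 15, 16, 17}
Set A = {2, 6, 7, 11, 13, 14, 17}
A' = U \ A = elements in U but not in A
Checking each element of U:
1 (not in A, include), 2 (in A, exclude), 3 (not in A, include), 4 (not in A, include), 5 (not in A, include), 6 (in A, exclude), 7 (in A, exclude), 8 (not in A, include), 9 (not in A, include), 10 (not in A, include), 11 (in A, exclude), 12 (not in A, include), 13 (in A, exclude), 14 (in A, exclude), 15 (not in A, include), 16 (not in A, include), 17 (in A, exclude)
A' = {1, 3, 4, 5, 8, 9, 10, 12, 15, 16}

{1, 3, 4, 5, 8, 9, 10, 12, 15, 16}


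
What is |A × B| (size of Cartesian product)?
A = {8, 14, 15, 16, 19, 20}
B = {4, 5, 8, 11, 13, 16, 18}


Set A = {8, 14, 15, 16, 19, 20} has 6 elements.
Set B = {4, 5, 8, 11, 13, 16, 18} has 7 elements.
|A × B| = |A| × |B| = 6 × 7 = 42

42


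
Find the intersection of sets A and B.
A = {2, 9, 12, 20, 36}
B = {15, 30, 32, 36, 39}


Set A = {2, 9, 12, 20, 36}
Set B = {15, 30, 32, 36, 39}
A ∩ B includes only elements in both sets.
Check each element of A against B:
2 ✗, 9 ✗, 12 ✗, 20 ✗, 36 ✓
A ∩ B = {36}

{36}


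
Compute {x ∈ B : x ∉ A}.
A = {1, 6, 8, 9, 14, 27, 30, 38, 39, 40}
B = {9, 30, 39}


Set A = {1, 6, 8, 9, 14, 27, 30, 38, 39, 40}
Set B = {9, 30, 39}
Check each element of B against A:
9 ∈ A, 30 ∈ A, 39 ∈ A
Elements of B not in A: {}

{}


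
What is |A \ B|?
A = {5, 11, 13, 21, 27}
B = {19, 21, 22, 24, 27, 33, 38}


Set A = {5, 11, 13, 21, 27}
Set B = {19, 21, 22, 24, 27, 33, 38}
A \ B = {5, 11, 13}
|A \ B| = 3

3


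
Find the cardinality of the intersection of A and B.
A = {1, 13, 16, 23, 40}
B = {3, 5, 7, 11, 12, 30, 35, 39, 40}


Set A = {1, 13, 16, 23, 40}
Set B = {3, 5, 7, 11, 12, 30, 35, 39, 40}
A ∩ B = {40}
|A ∩ B| = 1

1


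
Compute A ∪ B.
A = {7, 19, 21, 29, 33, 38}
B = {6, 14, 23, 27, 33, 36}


Set A = {7, 19, 21, 29, 33, 38}
Set B = {6, 14, 23, 27, 33, 36}
A ∪ B includes all elements in either set.
Elements from A: {7, 19, 21, 29, 33, 38}
Elements from B not already included: {6, 14, 23, 27, 36}
A ∪ B = {6, 7, 14, 19, 21, 23, 27, 29, 33, 36, 38}

{6, 7, 14, 19, 21, 23, 27, 29, 33, 36, 38}


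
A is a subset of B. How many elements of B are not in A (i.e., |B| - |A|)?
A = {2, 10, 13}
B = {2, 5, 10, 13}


Set A = {2, 10, 13}, |A| = 3
Set B = {2, 5, 10, 13}, |B| = 4
Since A ⊆ B: B \ A = {5}
|B| - |A| = 4 - 3 = 1

1


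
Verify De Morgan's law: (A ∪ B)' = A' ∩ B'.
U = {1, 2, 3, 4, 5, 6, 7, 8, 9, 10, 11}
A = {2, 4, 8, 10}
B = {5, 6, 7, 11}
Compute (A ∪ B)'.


U = {1, 2, 3, 4, 5, 6, 7, 8, 9, 10, 11}
A = {2, 4, 8, 10}, B = {5, 6, 7, 11}
A ∪ B = {2, 4, 5, 6, 7, 8, 10, 11}
(A ∪ B)' = U \ (A ∪ B) = {1, 3, 9}
Verification via A' ∩ B': A' = {1, 3, 5, 6, 7, 9, 11}, B' = {1, 2, 3, 4, 8, 9, 10}
A' ∩ B' = {1, 3, 9} ✓

{1, 3, 9}


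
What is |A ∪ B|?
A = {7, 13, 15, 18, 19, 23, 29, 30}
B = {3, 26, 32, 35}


Set A = {7, 13, 15, 18, 19, 23, 29, 30}, |A| = 8
Set B = {3, 26, 32, 35}, |B| = 4
A ∩ B = {}, |A ∩ B| = 0
|A ∪ B| = |A| + |B| - |A ∩ B| = 8 + 4 - 0 = 12

12


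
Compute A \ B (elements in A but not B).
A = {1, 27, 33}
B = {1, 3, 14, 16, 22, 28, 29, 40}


Set A = {1, 27, 33}
Set B = {1, 3, 14, 16, 22, 28, 29, 40}
A \ B includes elements in A that are not in B.
Check each element of A:
1 (in B, remove), 27 (not in B, keep), 33 (not in B, keep)
A \ B = {27, 33}

{27, 33}


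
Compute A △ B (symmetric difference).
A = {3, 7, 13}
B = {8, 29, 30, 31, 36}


Set A = {3, 7, 13}
Set B = {8, 29, 30, 31, 36}
A △ B = (A \ B) ∪ (B \ A)
Elements in A but not B: {3, 7, 13}
Elements in B but not A: {8, 29, 30, 31, 36}
A △ B = {3, 7, 8, 13, 29, 30, 31, 36}

{3, 7, 8, 13, 29, 30, 31, 36}


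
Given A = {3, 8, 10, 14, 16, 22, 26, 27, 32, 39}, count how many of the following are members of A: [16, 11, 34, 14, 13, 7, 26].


Set A = {3, 8, 10, 14, 16, 22, 26, 27, 32, 39}
Candidates: [16, 11, 34, 14, 13, 7, 26]
Check each candidate:
16 ∈ A, 11 ∉ A, 34 ∉ A, 14 ∈ A, 13 ∉ A, 7 ∉ A, 26 ∈ A
Count of candidates in A: 3

3


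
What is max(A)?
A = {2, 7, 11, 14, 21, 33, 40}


Set A = {2, 7, 11, 14, 21, 33, 40}
Elements in ascending order: 2, 7, 11, 14, 21, 33, 40
The largest element is 40.

40


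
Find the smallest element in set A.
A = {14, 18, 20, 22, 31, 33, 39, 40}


Set A = {14, 18, 20, 22, 31, 33, 39, 40}
Elements in ascending order: 14, 18, 20, 22, 31, 33, 39, 40
The smallest element is 14.

14


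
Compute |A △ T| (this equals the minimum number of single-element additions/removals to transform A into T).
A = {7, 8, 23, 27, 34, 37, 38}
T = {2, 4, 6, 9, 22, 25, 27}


Set A = {7, 8, 23, 27, 34, 37, 38}
Set T = {2, 4, 6, 9, 22, 25, 27}
Elements to remove from A (in A, not in T): {7, 8, 23, 34, 37, 38} → 6 removals
Elements to add to A (in T, not in A): {2, 4, 6, 9, 22, 25} → 6 additions
Total edits = 6 + 6 = 12

12


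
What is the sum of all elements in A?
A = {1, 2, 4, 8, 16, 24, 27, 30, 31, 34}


Set A = {1, 2, 4, 8, 16, 24, 27, 30, 31, 34}
Sum = 1 + 2 + 4 + 8 + 16 + 24 + 27 + 30 + 31 + 34 = 177

177


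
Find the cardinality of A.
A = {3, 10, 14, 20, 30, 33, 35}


Set A = {3, 10, 14, 20, 30, 33, 35}
Listing elements: 3, 10, 14, 20, 30, 33, 35
Counting: 7 elements
|A| = 7

7


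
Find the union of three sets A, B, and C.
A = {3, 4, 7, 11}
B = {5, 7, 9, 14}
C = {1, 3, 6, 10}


Set A = {3, 4, 7, 11}
Set B = {5, 7, 9, 14}
Set C = {1, 3, 6, 10}
First, A ∪ B = {3, 4, 5, 7, 9, 11, 14}
Then, (A ∪ B) ∪ C = {1, 3, 4, 5, 6, 7, 9, 10, 11, 14}

{1, 3, 4, 5, 6, 7, 9, 10, 11, 14}


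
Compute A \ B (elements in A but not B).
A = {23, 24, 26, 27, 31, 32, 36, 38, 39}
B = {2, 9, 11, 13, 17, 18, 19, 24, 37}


Set A = {23, 24, 26, 27, 31, 32, 36, 38, 39}
Set B = {2, 9, 11, 13, 17, 18, 19, 24, 37}
A \ B includes elements in A that are not in B.
Check each element of A:
23 (not in B, keep), 24 (in B, remove), 26 (not in B, keep), 27 (not in B, keep), 31 (not in B, keep), 32 (not in B, keep), 36 (not in B, keep), 38 (not in B, keep), 39 (not in B, keep)
A \ B = {23, 26, 27, 31, 32, 36, 38, 39}

{23, 26, 27, 31, 32, 36, 38, 39}


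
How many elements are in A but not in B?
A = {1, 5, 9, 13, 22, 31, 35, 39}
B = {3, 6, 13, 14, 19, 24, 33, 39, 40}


Set A = {1, 5, 9, 13, 22, 31, 35, 39}
Set B = {3, 6, 13, 14, 19, 24, 33, 39, 40}
A \ B = {1, 5, 9, 22, 31, 35}
|A \ B| = 6

6


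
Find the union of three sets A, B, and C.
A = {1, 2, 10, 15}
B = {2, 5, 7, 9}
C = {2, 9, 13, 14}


Set A = {1, 2, 10, 15}
Set B = {2, 5, 7, 9}
Set C = {2, 9, 13, 14}
First, A ∪ B = {1, 2, 5, 7, 9, 10, 15}
Then, (A ∪ B) ∪ C = {1, 2, 5, 7, 9, 10, 13, 14, 15}

{1, 2, 5, 7, 9, 10, 13, 14, 15}


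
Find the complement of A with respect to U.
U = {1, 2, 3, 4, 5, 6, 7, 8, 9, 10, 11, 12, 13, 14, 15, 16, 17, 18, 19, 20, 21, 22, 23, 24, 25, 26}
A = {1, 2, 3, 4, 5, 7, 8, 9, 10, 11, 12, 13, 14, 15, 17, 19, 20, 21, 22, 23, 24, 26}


Universal set U = {1, 2, 3, 4, 5, 6, 7, 8, 9, 10, 11, 12, 13, 14, 15, 16, 17, 18, 19, 20, 21, 22, 23, 24, 25, 26}
Set A = {1, 2, 3, 4, 5, 7, 8, 9, 10, 11, 12, 13, 14, 15, 17, 19, 20, 21, 22, 23, 24, 26}
A' = U \ A = elements in U but not in A
Checking each element of U:
1 (in A, exclude), 2 (in A, exclude), 3 (in A, exclude), 4 (in A, exclude), 5 (in A, exclude), 6 (not in A, include), 7 (in A, exclude), 8 (in A, exclude), 9 (in A, exclude), 10 (in A, exclude), 11 (in A, exclude), 12 (in A, exclude), 13 (in A, exclude), 14 (in A, exclude), 15 (in A, exclude), 16 (not in A, include), 17 (in A, exclude), 18 (not in A, include), 19 (in A, exclude), 20 (in A, exclude), 21 (in A, exclude), 22 (in A, exclude), 23 (in A, exclude), 24 (in A, exclude), 25 (not in A, include), 26 (in A, exclude)
A' = {6, 16, 18, 25}

{6, 16, 18, 25}


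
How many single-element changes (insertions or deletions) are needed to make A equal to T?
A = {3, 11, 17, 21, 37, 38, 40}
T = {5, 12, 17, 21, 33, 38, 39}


Set A = {3, 11, 17, 21, 37, 38, 40}
Set T = {5, 12, 17, 21, 33, 38, 39}
Elements to remove from A (in A, not in T): {3, 11, 37, 40} → 4 removals
Elements to add to A (in T, not in A): {5, 12, 33, 39} → 4 additions
Total edits = 4 + 4 = 8

8


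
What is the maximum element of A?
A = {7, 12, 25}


Set A = {7, 12, 25}
Elements in ascending order: 7, 12, 25
The largest element is 25.

25


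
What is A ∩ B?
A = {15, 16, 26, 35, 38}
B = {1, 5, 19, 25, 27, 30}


Set A = {15, 16, 26, 35, 38}
Set B = {1, 5, 19, 25, 27, 30}
A ∩ B includes only elements in both sets.
Check each element of A against B:
15 ✗, 16 ✗, 26 ✗, 35 ✗, 38 ✗
A ∩ B = {}

{}


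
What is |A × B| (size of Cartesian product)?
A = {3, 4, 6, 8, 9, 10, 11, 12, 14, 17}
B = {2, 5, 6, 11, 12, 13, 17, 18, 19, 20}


Set A = {3, 4, 6, 8, 9, 10, 11, 12, 14, 17} has 10 elements.
Set B = {2, 5, 6, 11, 12, 13, 17, 18, 19, 20} has 10 elements.
|A × B| = |A| × |B| = 10 × 10 = 100

100


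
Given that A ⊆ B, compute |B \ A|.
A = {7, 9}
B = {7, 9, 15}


Set A = {7, 9}, |A| = 2
Set B = {7, 9, 15}, |B| = 3
Since A ⊆ B: B \ A = {15}
|B| - |A| = 3 - 2 = 1

1


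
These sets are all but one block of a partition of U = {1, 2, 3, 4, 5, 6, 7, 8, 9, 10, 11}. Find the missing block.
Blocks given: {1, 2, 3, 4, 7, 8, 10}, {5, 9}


U = {1, 2, 3, 4, 5, 6, 7, 8, 9, 10, 11}
Shown blocks: {1, 2, 3, 4, 7, 8, 10}, {5, 9}
A partition's blocks are pairwise disjoint and cover U, so the missing block = U \ (union of shown blocks).
Union of shown blocks: {1, 2, 3, 4, 5, 7, 8, 9, 10}
Missing block = U \ (union) = {6, 11}

{6, 11}


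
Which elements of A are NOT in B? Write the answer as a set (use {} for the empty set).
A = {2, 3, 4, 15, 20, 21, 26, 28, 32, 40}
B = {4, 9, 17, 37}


Set A = {2, 3, 4, 15, 20, 21, 26, 28, 32, 40}
Set B = {4, 9, 17, 37}
Check each element of A against B:
2 ∉ B (include), 3 ∉ B (include), 4 ∈ B, 15 ∉ B (include), 20 ∉ B (include), 21 ∉ B (include), 26 ∉ B (include), 28 ∉ B (include), 32 ∉ B (include), 40 ∉ B (include)
Elements of A not in B: {2, 3, 15, 20, 21, 26, 28, 32, 40}

{2, 3, 15, 20, 21, 26, 28, 32, 40}


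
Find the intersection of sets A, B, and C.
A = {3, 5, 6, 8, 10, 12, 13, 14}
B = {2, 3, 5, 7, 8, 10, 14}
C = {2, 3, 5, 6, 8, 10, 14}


Set A = {3, 5, 6, 8, 10, 12, 13, 14}
Set B = {2, 3, 5, 7, 8, 10, 14}
Set C = {2, 3, 5, 6, 8, 10, 14}
First, A ∩ B = {3, 5, 8, 10, 14}
Then, (A ∩ B) ∩ C = {3, 5, 8, 10, 14}

{3, 5, 8, 10, 14}


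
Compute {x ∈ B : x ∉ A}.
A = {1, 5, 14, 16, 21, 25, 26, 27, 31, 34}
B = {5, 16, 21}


Set A = {1, 5, 14, 16, 21, 25, 26, 27, 31, 34}
Set B = {5, 16, 21}
Check each element of B against A:
5 ∈ A, 16 ∈ A, 21 ∈ A
Elements of B not in A: {}

{}


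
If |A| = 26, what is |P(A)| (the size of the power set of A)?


The set has 26 elements.
The power set contains all possible subsets.
|P(A)| = 2^|A| = 2^26 = 67108864

67108864


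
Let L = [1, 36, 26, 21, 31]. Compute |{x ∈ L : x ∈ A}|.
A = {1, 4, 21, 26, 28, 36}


Set A = {1, 4, 21, 26, 28, 36}
Candidates: [1, 36, 26, 21, 31]
Check each candidate:
1 ∈ A, 36 ∈ A, 26 ∈ A, 21 ∈ A, 31 ∉ A
Count of candidates in A: 4

4


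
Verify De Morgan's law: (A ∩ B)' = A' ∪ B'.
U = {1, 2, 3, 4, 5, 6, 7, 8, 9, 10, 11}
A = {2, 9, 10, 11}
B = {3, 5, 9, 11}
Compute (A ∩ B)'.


U = {1, 2, 3, 4, 5, 6, 7, 8, 9, 10, 11}
A = {2, 9, 10, 11}, B = {3, 5, 9, 11}
A ∩ B = {9, 11}
(A ∩ B)' = U \ (A ∩ B) = {1, 2, 3, 4, 5, 6, 7, 8, 10}
Verification via A' ∪ B': A' = {1, 3, 4, 5, 6, 7, 8}, B' = {1, 2, 4, 6, 7, 8, 10}
A' ∪ B' = {1, 2, 3, 4, 5, 6, 7, 8, 10} ✓

{1, 2, 3, 4, 5, 6, 7, 8, 10}


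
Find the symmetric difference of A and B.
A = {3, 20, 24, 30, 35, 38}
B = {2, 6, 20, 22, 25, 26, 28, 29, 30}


Set A = {3, 20, 24, 30, 35, 38}
Set B = {2, 6, 20, 22, 25, 26, 28, 29, 30}
A △ B = (A \ B) ∪ (B \ A)
Elements in A but not B: {3, 24, 35, 38}
Elements in B but not A: {2, 6, 22, 25, 26, 28, 29}
A △ B = {2, 3, 6, 22, 24, 25, 26, 28, 29, 35, 38}

{2, 3, 6, 22, 24, 25, 26, 28, 29, 35, 38}


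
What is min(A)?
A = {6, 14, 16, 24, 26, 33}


Set A = {6, 14, 16, 24, 26, 33}
Elements in ascending order: 6, 14, 16, 24, 26, 33
The smallest element is 6.

6


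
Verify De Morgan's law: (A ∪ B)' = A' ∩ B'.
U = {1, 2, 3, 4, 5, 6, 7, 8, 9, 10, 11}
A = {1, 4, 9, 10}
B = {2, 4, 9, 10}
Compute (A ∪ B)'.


U = {1, 2, 3, 4, 5, 6, 7, 8, 9, 10, 11}
A = {1, 4, 9, 10}, B = {2, 4, 9, 10}
A ∪ B = {1, 2, 4, 9, 10}
(A ∪ B)' = U \ (A ∪ B) = {3, 5, 6, 7, 8, 11}
Verification via A' ∩ B': A' = {2, 3, 5, 6, 7, 8, 11}, B' = {1, 3, 5, 6, 7, 8, 11}
A' ∩ B' = {3, 5, 6, 7, 8, 11} ✓

{3, 5, 6, 7, 8, 11}


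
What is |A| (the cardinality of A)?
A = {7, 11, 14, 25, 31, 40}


Set A = {7, 11, 14, 25, 31, 40}
Listing elements: 7, 11, 14, 25, 31, 40
Counting: 6 elements
|A| = 6

6


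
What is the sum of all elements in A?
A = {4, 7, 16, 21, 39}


Set A = {4, 7, 16, 21, 39}
Sum = 4 + 7 + 16 + 21 + 39 = 87

87


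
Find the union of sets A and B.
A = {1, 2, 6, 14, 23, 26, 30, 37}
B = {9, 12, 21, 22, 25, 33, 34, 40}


Set A = {1, 2, 6, 14, 23, 26, 30, 37}
Set B = {9, 12, 21, 22, 25, 33, 34, 40}
A ∪ B includes all elements in either set.
Elements from A: {1, 2, 6, 14, 23, 26, 30, 37}
Elements from B not already included: {9, 12, 21, 22, 25, 33, 34, 40}
A ∪ B = {1, 2, 6, 9, 12, 14, 21, 22, 23, 25, 26, 30, 33, 34, 37, 40}

{1, 2, 6, 9, 12, 14, 21, 22, 23, 25, 26, 30, 33, 34, 37, 40}


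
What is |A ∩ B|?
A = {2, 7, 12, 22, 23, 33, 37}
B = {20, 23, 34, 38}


Set A = {2, 7, 12, 22, 23, 33, 37}
Set B = {20, 23, 34, 38}
A ∩ B = {23}
|A ∩ B| = 1

1


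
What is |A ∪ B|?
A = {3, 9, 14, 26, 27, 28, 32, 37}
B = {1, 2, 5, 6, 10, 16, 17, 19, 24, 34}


Set A = {3, 9, 14, 26, 27, 28, 32, 37}, |A| = 8
Set B = {1, 2, 5, 6, 10, 16, 17, 19, 24, 34}, |B| = 10
A ∩ B = {}, |A ∩ B| = 0
|A ∪ B| = |A| + |B| - |A ∩ B| = 8 + 10 - 0 = 18

18


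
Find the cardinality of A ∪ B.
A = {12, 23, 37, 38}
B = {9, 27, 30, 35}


Set A = {12, 23, 37, 38}, |A| = 4
Set B = {9, 27, 30, 35}, |B| = 4
A ∩ B = {}, |A ∩ B| = 0
|A ∪ B| = |A| + |B| - |A ∩ B| = 4 + 4 - 0 = 8

8


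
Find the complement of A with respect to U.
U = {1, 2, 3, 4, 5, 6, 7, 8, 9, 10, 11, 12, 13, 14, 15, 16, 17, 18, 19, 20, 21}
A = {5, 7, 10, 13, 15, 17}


Universal set U = {1, 2, 3, 4, 5, 6, 7, 8, 9, 10, 11, 12, 13, 14, 15, 16, 17, 18, 19, 20, 21}
Set A = {5, 7, 10, 13, 15, 17}
A' = U \ A = elements in U but not in A
Checking each element of U:
1 (not in A, include), 2 (not in A, include), 3 (not in A, include), 4 (not in A, include), 5 (in A, exclude), 6 (not in A, include), 7 (in A, exclude), 8 (not in A, include), 9 (not in A, include), 10 (in A, exclude), 11 (not in A, include), 12 (not in A, include), 13 (in A, exclude), 14 (not in A, include), 15 (in A, exclude), 16 (not in A, include), 17 (in A, exclude), 18 (not in A, include), 19 (not in A, include), 20 (not in A, include), 21 (not in A, include)
A' = {1, 2, 3, 4, 6, 8, 9, 11, 12, 14, 16, 18, 19, 20, 21}

{1, 2, 3, 4, 6, 8, 9, 11, 12, 14, 16, 18, 19, 20, 21}


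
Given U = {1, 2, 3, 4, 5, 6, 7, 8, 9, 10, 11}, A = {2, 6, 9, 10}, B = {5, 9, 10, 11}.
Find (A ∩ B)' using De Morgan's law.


U = {1, 2, 3, 4, 5, 6, 7, 8, 9, 10, 11}
A = {2, 6, 9, 10}, B = {5, 9, 10, 11}
A ∩ B = {9, 10}
(A ∩ B)' = U \ (A ∩ B) = {1, 2, 3, 4, 5, 6, 7, 8, 11}
Verification via A' ∪ B': A' = {1, 3, 4, 5, 7, 8, 11}, B' = {1, 2, 3, 4, 6, 7, 8}
A' ∪ B' = {1, 2, 3, 4, 5, 6, 7, 8, 11} ✓

{1, 2, 3, 4, 5, 6, 7, 8, 11}


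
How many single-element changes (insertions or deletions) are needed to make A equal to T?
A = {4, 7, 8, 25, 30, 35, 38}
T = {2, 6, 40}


Set A = {4, 7, 8, 25, 30, 35, 38}
Set T = {2, 6, 40}
Elements to remove from A (in A, not in T): {4, 7, 8, 25, 30, 35, 38} → 7 removals
Elements to add to A (in T, not in A): {2, 6, 40} → 3 additions
Total edits = 7 + 3 = 10

10


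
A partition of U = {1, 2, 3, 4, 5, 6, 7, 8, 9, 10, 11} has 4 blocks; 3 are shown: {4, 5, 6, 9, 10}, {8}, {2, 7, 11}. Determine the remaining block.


U = {1, 2, 3, 4, 5, 6, 7, 8, 9, 10, 11}
Shown blocks: {4, 5, 6, 9, 10}, {8}, {2, 7, 11}
A partition's blocks are pairwise disjoint and cover U, so the missing block = U \ (union of shown blocks).
Union of shown blocks: {2, 4, 5, 6, 7, 8, 9, 10, 11}
Missing block = U \ (union) = {1, 3}

{1, 3}


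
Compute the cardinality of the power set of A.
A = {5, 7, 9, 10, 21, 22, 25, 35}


Set A = {5, 7, 9, 10, 21, 22, 25, 35}
|A| = 8
The power set P(A) contains all subsets of A.
|P(A)| = 2^|A| = 2^8 = 256

256


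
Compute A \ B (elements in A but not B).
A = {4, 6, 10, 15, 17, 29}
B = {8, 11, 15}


Set A = {4, 6, 10, 15, 17, 29}
Set B = {8, 11, 15}
A \ B includes elements in A that are not in B.
Check each element of A:
4 (not in B, keep), 6 (not in B, keep), 10 (not in B, keep), 15 (in B, remove), 17 (not in B, keep), 29 (not in B, keep)
A \ B = {4, 6, 10, 17, 29}

{4, 6, 10, 17, 29}


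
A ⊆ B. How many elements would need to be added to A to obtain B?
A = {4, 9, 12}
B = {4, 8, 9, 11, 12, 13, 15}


Set A = {4, 9, 12}, |A| = 3
Set B = {4, 8, 9, 11, 12, 13, 15}, |B| = 7
Since A ⊆ B: B \ A = {8, 11, 13, 15}
|B| - |A| = 7 - 3 = 4

4


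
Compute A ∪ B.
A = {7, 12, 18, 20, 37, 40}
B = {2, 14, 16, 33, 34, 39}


Set A = {7, 12, 18, 20, 37, 40}
Set B = {2, 14, 16, 33, 34, 39}
A ∪ B includes all elements in either set.
Elements from A: {7, 12, 18, 20, 37, 40}
Elements from B not already included: {2, 14, 16, 33, 34, 39}
A ∪ B = {2, 7, 12, 14, 16, 18, 20, 33, 34, 37, 39, 40}

{2, 7, 12, 14, 16, 18, 20, 33, 34, 37, 39, 40}


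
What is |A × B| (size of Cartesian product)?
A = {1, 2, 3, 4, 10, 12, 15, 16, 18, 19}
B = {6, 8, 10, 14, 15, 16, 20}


Set A = {1, 2, 3, 4, 10, 12, 15, 16, 18, 19} has 10 elements.
Set B = {6, 8, 10, 14, 15, 16, 20} has 7 elements.
|A × B| = |A| × |B| = 10 × 7 = 70

70


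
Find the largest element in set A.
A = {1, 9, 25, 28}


Set A = {1, 9, 25, 28}
Elements in ascending order: 1, 9, 25, 28
The largest element is 28.

28


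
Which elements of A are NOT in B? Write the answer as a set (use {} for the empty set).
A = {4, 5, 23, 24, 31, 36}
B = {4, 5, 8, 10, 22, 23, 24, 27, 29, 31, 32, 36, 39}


Set A = {4, 5, 23, 24, 31, 36}
Set B = {4, 5, 8, 10, 22, 23, 24, 27, 29, 31, 32, 36, 39}
Check each element of A against B:
4 ∈ B, 5 ∈ B, 23 ∈ B, 24 ∈ B, 31 ∈ B, 36 ∈ B
Elements of A not in B: {}

{}


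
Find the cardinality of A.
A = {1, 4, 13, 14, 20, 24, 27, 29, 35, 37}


Set A = {1, 4, 13, 14, 20, 24, 27, 29, 35, 37}
Listing elements: 1, 4, 13, 14, 20, 24, 27, 29, 35, 37
Counting: 10 elements
|A| = 10

10


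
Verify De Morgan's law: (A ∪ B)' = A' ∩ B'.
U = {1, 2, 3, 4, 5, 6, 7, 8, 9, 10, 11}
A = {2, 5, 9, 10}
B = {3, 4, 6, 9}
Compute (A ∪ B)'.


U = {1, 2, 3, 4, 5, 6, 7, 8, 9, 10, 11}
A = {2, 5, 9, 10}, B = {3, 4, 6, 9}
A ∪ B = {2, 3, 4, 5, 6, 9, 10}
(A ∪ B)' = U \ (A ∪ B) = {1, 7, 8, 11}
Verification via A' ∩ B': A' = {1, 3, 4, 6, 7, 8, 11}, B' = {1, 2, 5, 7, 8, 10, 11}
A' ∩ B' = {1, 7, 8, 11} ✓

{1, 7, 8, 11}


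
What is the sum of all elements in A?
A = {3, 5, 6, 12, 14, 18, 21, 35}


Set A = {3, 5, 6, 12, 14, 18, 21, 35}
Sum = 3 + 5 + 6 + 12 + 14 + 18 + 21 + 35 = 114

114


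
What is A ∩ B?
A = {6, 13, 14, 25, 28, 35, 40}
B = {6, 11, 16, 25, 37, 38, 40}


Set A = {6, 13, 14, 25, 28, 35, 40}
Set B = {6, 11, 16, 25, 37, 38, 40}
A ∩ B includes only elements in both sets.
Check each element of A against B:
6 ✓, 13 ✗, 14 ✗, 25 ✓, 28 ✗, 35 ✗, 40 ✓
A ∩ B = {6, 25, 40}

{6, 25, 40}


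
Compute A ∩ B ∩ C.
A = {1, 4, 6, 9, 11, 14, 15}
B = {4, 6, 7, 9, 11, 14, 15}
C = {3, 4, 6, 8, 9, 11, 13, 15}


Set A = {1, 4, 6, 9, 11, 14, 15}
Set B = {4, 6, 7, 9, 11, 14, 15}
Set C = {3, 4, 6, 8, 9, 11, 13, 15}
First, A ∩ B = {4, 6, 9, 11, 14, 15}
Then, (A ∩ B) ∩ C = {4, 6, 9, 11, 15}

{4, 6, 9, 11, 15}


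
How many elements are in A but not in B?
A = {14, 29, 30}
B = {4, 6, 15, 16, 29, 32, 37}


Set A = {14, 29, 30}
Set B = {4, 6, 15, 16, 29, 32, 37}
A \ B = {14, 30}
|A \ B| = 2

2


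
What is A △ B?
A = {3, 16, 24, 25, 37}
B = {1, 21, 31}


Set A = {3, 16, 24, 25, 37}
Set B = {1, 21, 31}
A △ B = (A \ B) ∪ (B \ A)
Elements in A but not B: {3, 16, 24, 25, 37}
Elements in B but not A: {1, 21, 31}
A △ B = {1, 3, 16, 21, 24, 25, 31, 37}

{1, 3, 16, 21, 24, 25, 31, 37}


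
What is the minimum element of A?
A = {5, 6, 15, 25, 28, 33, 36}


Set A = {5, 6, 15, 25, 28, 33, 36}
Elements in ascending order: 5, 6, 15, 25, 28, 33, 36
The smallest element is 5.

5


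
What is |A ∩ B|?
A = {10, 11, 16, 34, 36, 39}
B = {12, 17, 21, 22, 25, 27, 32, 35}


Set A = {10, 11, 16, 34, 36, 39}
Set B = {12, 17, 21, 22, 25, 27, 32, 35}
A ∩ B = {}
|A ∩ B| = 0

0


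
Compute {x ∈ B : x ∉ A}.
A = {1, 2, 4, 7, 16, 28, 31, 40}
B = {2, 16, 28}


Set A = {1, 2, 4, 7, 16, 28, 31, 40}
Set B = {2, 16, 28}
Check each element of B against A:
2 ∈ A, 16 ∈ A, 28 ∈ A
Elements of B not in A: {}

{}


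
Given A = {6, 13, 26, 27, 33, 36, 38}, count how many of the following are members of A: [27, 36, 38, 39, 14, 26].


Set A = {6, 13, 26, 27, 33, 36, 38}
Candidates: [27, 36, 38, 39, 14, 26]
Check each candidate:
27 ∈ A, 36 ∈ A, 38 ∈ A, 39 ∉ A, 14 ∉ A, 26 ∈ A
Count of candidates in A: 4

4


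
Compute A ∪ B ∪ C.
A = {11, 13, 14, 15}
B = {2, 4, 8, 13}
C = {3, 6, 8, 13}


Set A = {11, 13, 14, 15}
Set B = {2, 4, 8, 13}
Set C = {3, 6, 8, 13}
First, A ∪ B = {2, 4, 8, 11, 13, 14, 15}
Then, (A ∪ B) ∪ C = {2, 3, 4, 6, 8, 11, 13, 14, 15}

{2, 3, 4, 6, 8, 11, 13, 14, 15}


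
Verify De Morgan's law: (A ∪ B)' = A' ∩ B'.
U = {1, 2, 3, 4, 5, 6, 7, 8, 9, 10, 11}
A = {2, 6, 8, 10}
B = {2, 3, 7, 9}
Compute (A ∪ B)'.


U = {1, 2, 3, 4, 5, 6, 7, 8, 9, 10, 11}
A = {2, 6, 8, 10}, B = {2, 3, 7, 9}
A ∪ B = {2, 3, 6, 7, 8, 9, 10}
(A ∪ B)' = U \ (A ∪ B) = {1, 4, 5, 11}
Verification via A' ∩ B': A' = {1, 3, 4, 5, 7, 9, 11}, B' = {1, 4, 5, 6, 8, 10, 11}
A' ∩ B' = {1, 4, 5, 11} ✓

{1, 4, 5, 11}


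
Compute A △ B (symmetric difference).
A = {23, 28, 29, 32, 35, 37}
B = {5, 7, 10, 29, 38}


Set A = {23, 28, 29, 32, 35, 37}
Set B = {5, 7, 10, 29, 38}
A △ B = (A \ B) ∪ (B \ A)
Elements in A but not B: {23, 28, 32, 35, 37}
Elements in B but not A: {5, 7, 10, 38}
A △ B = {5, 7, 10, 23, 28, 32, 35, 37, 38}

{5, 7, 10, 23, 28, 32, 35, 37, 38}


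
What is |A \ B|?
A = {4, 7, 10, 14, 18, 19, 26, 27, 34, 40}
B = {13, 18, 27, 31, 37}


Set A = {4, 7, 10, 14, 18, 19, 26, 27, 34, 40}
Set B = {13, 18, 27, 31, 37}
A \ B = {4, 7, 10, 14, 19, 26, 34, 40}
|A \ B| = 8

8


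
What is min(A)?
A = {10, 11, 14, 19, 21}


Set A = {10, 11, 14, 19, 21}
Elements in ascending order: 10, 11, 14, 19, 21
The smallest element is 10.

10


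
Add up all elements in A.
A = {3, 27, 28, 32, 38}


Set A = {3, 27, 28, 32, 38}
Sum = 3 + 27 + 28 + 32 + 38 = 128

128


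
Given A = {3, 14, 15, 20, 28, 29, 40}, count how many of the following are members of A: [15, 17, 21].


Set A = {3, 14, 15, 20, 28, 29, 40}
Candidates: [15, 17, 21]
Check each candidate:
15 ∈ A, 17 ∉ A, 21 ∉ A
Count of candidates in A: 1

1


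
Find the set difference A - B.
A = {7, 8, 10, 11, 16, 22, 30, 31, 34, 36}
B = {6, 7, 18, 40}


Set A = {7, 8, 10, 11, 16, 22, 30, 31, 34, 36}
Set B = {6, 7, 18, 40}
A \ B includes elements in A that are not in B.
Check each element of A:
7 (in B, remove), 8 (not in B, keep), 10 (not in B, keep), 11 (not in B, keep), 16 (not in B, keep), 22 (not in B, keep), 30 (not in B, keep), 31 (not in B, keep), 34 (not in B, keep), 36 (not in B, keep)
A \ B = {8, 10, 11, 16, 22, 30, 31, 34, 36}

{8, 10, 11, 16, 22, 30, 31, 34, 36}


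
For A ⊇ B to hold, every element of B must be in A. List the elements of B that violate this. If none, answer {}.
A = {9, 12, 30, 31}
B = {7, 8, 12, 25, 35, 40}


Set A = {9, 12, 30, 31}
Set B = {7, 8, 12, 25, 35, 40}
Check each element of B against A:
7 ∉ A (include), 8 ∉ A (include), 12 ∈ A, 25 ∉ A (include), 35 ∉ A (include), 40 ∉ A (include)
Elements of B not in A: {7, 8, 25, 35, 40}

{7, 8, 25, 35, 40}


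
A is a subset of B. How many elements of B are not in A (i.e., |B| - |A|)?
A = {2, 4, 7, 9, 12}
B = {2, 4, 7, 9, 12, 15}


Set A = {2, 4, 7, 9, 12}, |A| = 5
Set B = {2, 4, 7, 9, 12, 15}, |B| = 6
Since A ⊆ B: B \ A = {15}
|B| - |A| = 6 - 5 = 1

1


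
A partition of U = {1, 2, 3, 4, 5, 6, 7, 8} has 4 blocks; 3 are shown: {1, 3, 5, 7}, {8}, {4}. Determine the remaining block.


U = {1, 2, 3, 4, 5, 6, 7, 8}
Shown blocks: {1, 3, 5, 7}, {8}, {4}
A partition's blocks are pairwise disjoint and cover U, so the missing block = U \ (union of shown blocks).
Union of shown blocks: {1, 3, 4, 5, 7, 8}
Missing block = U \ (union) = {2, 6}

{2, 6}


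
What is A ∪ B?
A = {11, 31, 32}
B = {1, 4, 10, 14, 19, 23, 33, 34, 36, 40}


Set A = {11, 31, 32}
Set B = {1, 4, 10, 14, 19, 23, 33, 34, 36, 40}
A ∪ B includes all elements in either set.
Elements from A: {11, 31, 32}
Elements from B not already included: {1, 4, 10, 14, 19, 23, 33, 34, 36, 40}
A ∪ B = {1, 4, 10, 11, 14, 19, 23, 31, 32, 33, 34, 36, 40}

{1, 4, 10, 11, 14, 19, 23, 31, 32, 33, 34, 36, 40}


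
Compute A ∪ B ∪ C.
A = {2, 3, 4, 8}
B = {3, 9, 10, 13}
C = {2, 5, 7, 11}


Set A = {2, 3, 4, 8}
Set B = {3, 9, 10, 13}
Set C = {2, 5, 7, 11}
First, A ∪ B = {2, 3, 4, 8, 9, 10, 13}
Then, (A ∪ B) ∪ C = {2, 3, 4, 5, 7, 8, 9, 10, 11, 13}

{2, 3, 4, 5, 7, 8, 9, 10, 11, 13}


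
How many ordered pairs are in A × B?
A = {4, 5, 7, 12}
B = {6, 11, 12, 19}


Set A = {4, 5, 7, 12} has 4 elements.
Set B = {6, 11, 12, 19} has 4 elements.
|A × B| = |A| × |B| = 4 × 4 = 16

16


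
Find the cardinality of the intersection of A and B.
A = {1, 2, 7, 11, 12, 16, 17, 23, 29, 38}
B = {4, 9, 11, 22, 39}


Set A = {1, 2, 7, 11, 12, 16, 17, 23, 29, 38}
Set B = {4, 9, 11, 22, 39}
A ∩ B = {11}
|A ∩ B| = 1

1


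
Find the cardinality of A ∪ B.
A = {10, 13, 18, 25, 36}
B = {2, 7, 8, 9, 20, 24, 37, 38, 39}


Set A = {10, 13, 18, 25, 36}, |A| = 5
Set B = {2, 7, 8, 9, 20, 24, 37, 38, 39}, |B| = 9
A ∩ B = {}, |A ∩ B| = 0
|A ∪ B| = |A| + |B| - |A ∩ B| = 5 + 9 - 0 = 14

14


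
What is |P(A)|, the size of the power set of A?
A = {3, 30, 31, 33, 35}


Set A = {3, 30, 31, 33, 35}
|A| = 5
The power set P(A) contains all subsets of A.
|P(A)| = 2^|A| = 2^5 = 32

32


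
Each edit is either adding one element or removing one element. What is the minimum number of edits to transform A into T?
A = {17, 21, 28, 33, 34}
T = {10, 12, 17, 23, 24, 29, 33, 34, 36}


Set A = {17, 21, 28, 33, 34}
Set T = {10, 12, 17, 23, 24, 29, 33, 34, 36}
Elements to remove from A (in A, not in T): {21, 28} → 2 removals
Elements to add to A (in T, not in A): {10, 12, 23, 24, 29, 36} → 6 additions
Total edits = 2 + 6 = 8

8


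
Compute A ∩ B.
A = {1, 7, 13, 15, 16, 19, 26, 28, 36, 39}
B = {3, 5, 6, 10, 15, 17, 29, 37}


Set A = {1, 7, 13, 15, 16, 19, 26, 28, 36, 39}
Set B = {3, 5, 6, 10, 15, 17, 29, 37}
A ∩ B includes only elements in both sets.
Check each element of A against B:
1 ✗, 7 ✗, 13 ✗, 15 ✓, 16 ✗, 19 ✗, 26 ✗, 28 ✗, 36 ✗, 39 ✗
A ∩ B = {15}

{15}


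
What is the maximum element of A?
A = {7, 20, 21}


Set A = {7, 20, 21}
Elements in ascending order: 7, 20, 21
The largest element is 21.

21


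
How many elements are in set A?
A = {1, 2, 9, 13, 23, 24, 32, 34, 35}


Set A = {1, 2, 9, 13, 23, 24, 32, 34, 35}
Listing elements: 1, 2, 9, 13, 23, 24, 32, 34, 35
Counting: 9 elements
|A| = 9

9


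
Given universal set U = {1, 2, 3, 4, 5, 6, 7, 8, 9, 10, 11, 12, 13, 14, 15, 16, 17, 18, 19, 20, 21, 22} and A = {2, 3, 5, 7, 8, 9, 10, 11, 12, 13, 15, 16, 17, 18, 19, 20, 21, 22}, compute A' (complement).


Universal set U = {1, 2, 3, 4, 5, 6, 7, 8, 9, 10, 11, 12, 13, 14, 15, 16, 17, 18, 19, 20, 21, 22}
Set A = {2, 3, 5, 7, 8, 9, 10, 11, 12, 13, 15, 16, 17, 18, 19, 20, 21, 22}
A' = U \ A = elements in U but not in A
Checking each element of U:
1 (not in A, include), 2 (in A, exclude), 3 (in A, exclude), 4 (not in A, include), 5 (in A, exclude), 6 (not in A, include), 7 (in A, exclude), 8 (in A, exclude), 9 (in A, exclude), 10 (in A, exclude), 11 (in A, exclude), 12 (in A, exclude), 13 (in A, exclude), 14 (not in A, include), 15 (in A, exclude), 16 (in A, exclude), 17 (in A, exclude), 18 (in A, exclude), 19 (in A, exclude), 20 (in A, exclude), 21 (in A, exclude), 22 (in A, exclude)
A' = {1, 4, 6, 14}

{1, 4, 6, 14}


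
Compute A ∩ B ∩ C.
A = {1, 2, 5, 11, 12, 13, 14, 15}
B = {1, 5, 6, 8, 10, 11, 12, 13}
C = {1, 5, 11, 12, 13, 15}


Set A = {1, 2, 5, 11, 12, 13, 14, 15}
Set B = {1, 5, 6, 8, 10, 11, 12, 13}
Set C = {1, 5, 11, 12, 13, 15}
First, A ∩ B = {1, 5, 11, 12, 13}
Then, (A ∩ B) ∩ C = {1, 5, 11, 12, 13}

{1, 5, 11, 12, 13}


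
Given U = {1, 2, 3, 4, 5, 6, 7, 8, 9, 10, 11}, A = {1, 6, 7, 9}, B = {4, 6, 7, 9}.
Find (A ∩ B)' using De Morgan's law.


U = {1, 2, 3, 4, 5, 6, 7, 8, 9, 10, 11}
A = {1, 6, 7, 9}, B = {4, 6, 7, 9}
A ∩ B = {6, 7, 9}
(A ∩ B)' = U \ (A ∩ B) = {1, 2, 3, 4, 5, 8, 10, 11}
Verification via A' ∪ B': A' = {2, 3, 4, 5, 8, 10, 11}, B' = {1, 2, 3, 5, 8, 10, 11}
A' ∪ B' = {1, 2, 3, 4, 5, 8, 10, 11} ✓

{1, 2, 3, 4, 5, 8, 10, 11}


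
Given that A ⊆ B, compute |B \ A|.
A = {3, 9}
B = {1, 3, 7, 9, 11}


Set A = {3, 9}, |A| = 2
Set B = {1, 3, 7, 9, 11}, |B| = 5
Since A ⊆ B: B \ A = {1, 7, 11}
|B| - |A| = 5 - 2 = 3

3


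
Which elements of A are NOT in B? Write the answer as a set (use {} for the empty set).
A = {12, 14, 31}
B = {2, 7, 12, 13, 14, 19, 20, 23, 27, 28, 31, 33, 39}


Set A = {12, 14, 31}
Set B = {2, 7, 12, 13, 14, 19, 20, 23, 27, 28, 31, 33, 39}
Check each element of A against B:
12 ∈ B, 14 ∈ B, 31 ∈ B
Elements of A not in B: {}

{}


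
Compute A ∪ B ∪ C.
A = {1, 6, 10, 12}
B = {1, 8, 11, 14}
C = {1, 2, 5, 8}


Set A = {1, 6, 10, 12}
Set B = {1, 8, 11, 14}
Set C = {1, 2, 5, 8}
First, A ∪ B = {1, 6, 8, 10, 11, 12, 14}
Then, (A ∪ B) ∪ C = {1, 2, 5, 6, 8, 10, 11, 12, 14}

{1, 2, 5, 6, 8, 10, 11, 12, 14}


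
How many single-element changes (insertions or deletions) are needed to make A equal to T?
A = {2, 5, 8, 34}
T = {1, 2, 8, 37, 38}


Set A = {2, 5, 8, 34}
Set T = {1, 2, 8, 37, 38}
Elements to remove from A (in A, not in T): {5, 34} → 2 removals
Elements to add to A (in T, not in A): {1, 37, 38} → 3 additions
Total edits = 2 + 3 = 5

5
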